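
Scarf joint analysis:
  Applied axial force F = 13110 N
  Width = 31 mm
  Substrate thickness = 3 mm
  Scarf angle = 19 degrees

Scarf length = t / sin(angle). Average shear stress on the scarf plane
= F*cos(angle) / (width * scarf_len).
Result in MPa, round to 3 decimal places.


Scarf length = 3 / sin(19 deg) = 9.2147 mm
cos(19 deg) = 0.945519
Shear = 13110 * 0.945519 / (31 * 9.2147)
= 43.394 MPa

43.394


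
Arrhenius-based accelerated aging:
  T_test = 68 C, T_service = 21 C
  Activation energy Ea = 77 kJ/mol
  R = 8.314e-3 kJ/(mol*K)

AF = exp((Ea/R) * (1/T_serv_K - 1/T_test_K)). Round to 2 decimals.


T_test_K = 341.15, T_serv_K = 294.15
AF = exp((77/8.314e-3) * (1/294.15 - 1/341.15))
= 76.54

76.54


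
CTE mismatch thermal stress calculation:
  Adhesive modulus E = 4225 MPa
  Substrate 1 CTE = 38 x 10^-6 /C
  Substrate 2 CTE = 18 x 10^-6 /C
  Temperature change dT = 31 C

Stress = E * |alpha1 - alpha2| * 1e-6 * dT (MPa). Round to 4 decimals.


delta_alpha = |38 - 18| = 20 x 10^-6/C
Stress = 4225 * 20e-6 * 31
= 2.6195 MPa

2.6195


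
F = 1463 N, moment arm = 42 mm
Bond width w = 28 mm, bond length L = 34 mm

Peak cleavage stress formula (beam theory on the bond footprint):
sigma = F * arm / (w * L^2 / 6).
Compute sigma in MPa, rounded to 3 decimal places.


sigma = (1463 * 42) / (28 * 1156 / 6)
= 61446 * 6 / 32368
= 368676 / 32368
= 11.390 MPa

11.390


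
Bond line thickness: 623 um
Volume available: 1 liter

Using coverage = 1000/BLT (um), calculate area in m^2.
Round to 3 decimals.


1 L = 1e6 mm^3, thickness = 623 um = 0.623 mm
Area = 1e6 / 0.623 mm^2 = (1e6 / 0.623) / 1e6 m^2 = 1000 / 623 m^2
= 1.605 m^2

1.605


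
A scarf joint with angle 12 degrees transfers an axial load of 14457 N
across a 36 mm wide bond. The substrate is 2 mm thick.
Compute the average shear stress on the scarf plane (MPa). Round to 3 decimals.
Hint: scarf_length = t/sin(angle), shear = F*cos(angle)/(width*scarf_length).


scarf_length = 2 / sin(12 deg) = 9.6195 mm
cos(12 deg) = 0.978148
shear stress = 14457 * 0.978148 / (36 * 9.6195)
= 40.835 MPa

40.835


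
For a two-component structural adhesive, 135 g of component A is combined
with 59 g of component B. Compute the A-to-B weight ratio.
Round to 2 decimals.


Weight ratio A:B = 135 / 59
= 2.29

2.29


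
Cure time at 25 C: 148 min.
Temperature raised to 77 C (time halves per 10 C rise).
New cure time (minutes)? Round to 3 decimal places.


Acceleration factor = 2^(52/10) = 36.7583
New time = 148 / 36.7583 = 4.026 min

4.026


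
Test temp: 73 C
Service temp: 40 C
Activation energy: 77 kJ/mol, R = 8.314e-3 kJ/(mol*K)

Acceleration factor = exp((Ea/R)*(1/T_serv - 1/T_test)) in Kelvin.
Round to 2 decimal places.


AF = exp((77/0.008314)*(1/313.15 - 1/346.15))
= 16.77

16.77


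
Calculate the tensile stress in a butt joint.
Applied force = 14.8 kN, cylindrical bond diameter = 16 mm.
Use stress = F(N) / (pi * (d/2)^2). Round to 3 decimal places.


A = pi * 8.0^2 = 201.0619 mm^2
sigma = 14800.0 / 201.0619 = 73.609 MPa

73.609


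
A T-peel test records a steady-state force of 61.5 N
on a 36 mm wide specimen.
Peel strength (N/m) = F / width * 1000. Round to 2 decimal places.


Peel strength = 61.5 / 36 * 1000
= 1708.33 N/m

1708.33


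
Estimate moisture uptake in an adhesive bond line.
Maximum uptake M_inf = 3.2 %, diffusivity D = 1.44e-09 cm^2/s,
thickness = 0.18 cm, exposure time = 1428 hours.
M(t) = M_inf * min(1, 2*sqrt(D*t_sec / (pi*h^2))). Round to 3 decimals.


Convert time: 1428 h = 5140800 s
ratio = min(1, 2*sqrt(1.44e-09*5140800/(pi*0.18^2)))
= 0.539361
M(t) = 3.2 * 0.539361 = 1.726%

1.726


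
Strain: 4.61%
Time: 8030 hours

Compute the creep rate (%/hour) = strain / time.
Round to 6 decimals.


Creep rate = 4.61 / 8030
= 0.000574 %/h

0.000574


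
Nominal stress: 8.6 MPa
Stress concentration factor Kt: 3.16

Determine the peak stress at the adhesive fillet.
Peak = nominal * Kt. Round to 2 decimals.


Peak stress = 8.6 * 3.16
= 27.18 MPa

27.18


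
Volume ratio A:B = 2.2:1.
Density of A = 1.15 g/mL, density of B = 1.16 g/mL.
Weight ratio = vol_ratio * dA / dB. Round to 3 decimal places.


Wt ratio = 2.2 * 1.15 / 1.16
= 2.181

2.181


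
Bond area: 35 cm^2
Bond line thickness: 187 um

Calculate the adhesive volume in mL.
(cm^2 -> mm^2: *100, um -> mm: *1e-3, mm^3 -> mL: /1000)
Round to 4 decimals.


V = 35*100 * 187*1e-3 / 1000
= 0.6545 mL

0.6545


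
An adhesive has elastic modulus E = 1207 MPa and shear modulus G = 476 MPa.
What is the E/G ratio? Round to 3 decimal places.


E/G = 1207 / 476 = 2.536

2.536


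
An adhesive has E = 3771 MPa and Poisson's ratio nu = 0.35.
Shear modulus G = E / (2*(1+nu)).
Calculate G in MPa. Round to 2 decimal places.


G = 3771 / (2*(1+0.35))
= 3771 / 2.70
= 1396.67 MPa

1396.67


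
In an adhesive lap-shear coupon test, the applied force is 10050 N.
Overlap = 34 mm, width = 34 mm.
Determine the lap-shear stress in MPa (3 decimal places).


stress = F / (overlap * width)
= 10050 / (34 * 34)
= 8.694 MPa

8.694


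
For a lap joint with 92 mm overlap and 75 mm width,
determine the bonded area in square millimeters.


Area = 92 * 75 = 6900 mm^2

6900


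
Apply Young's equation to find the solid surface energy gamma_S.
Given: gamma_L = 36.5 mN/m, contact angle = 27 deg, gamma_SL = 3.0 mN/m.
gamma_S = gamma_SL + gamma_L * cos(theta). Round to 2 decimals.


theta_rad = 27 * pi/180 = 0.471239
gamma_S = 3.0 + 36.5 * cos(0.471239)
= 35.52 mN/m

35.52


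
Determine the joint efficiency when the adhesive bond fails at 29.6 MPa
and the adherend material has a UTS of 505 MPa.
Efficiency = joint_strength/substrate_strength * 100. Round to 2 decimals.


Joint efficiency = 29.6 / 505 * 100
= 5.86%

5.86


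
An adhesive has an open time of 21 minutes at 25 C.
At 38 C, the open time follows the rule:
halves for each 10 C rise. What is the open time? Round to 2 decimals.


Factor = 2^((38-25)/10) = 2.4623
Open time = 21 / 2.4623 = 8.53 min

8.53


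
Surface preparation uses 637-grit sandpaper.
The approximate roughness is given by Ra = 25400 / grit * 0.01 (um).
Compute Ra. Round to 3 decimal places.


Ra = 25400 / 637 * 0.01
= 254 / 637
= 0.399 um

0.399


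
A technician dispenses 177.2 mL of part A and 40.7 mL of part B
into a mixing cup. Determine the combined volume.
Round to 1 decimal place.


Combined volume = 177.2 + 40.7
= 217.9 mL

217.9


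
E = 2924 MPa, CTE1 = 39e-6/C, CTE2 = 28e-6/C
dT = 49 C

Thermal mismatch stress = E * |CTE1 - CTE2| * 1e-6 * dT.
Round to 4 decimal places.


= 2924 * 11e-6 * 49
= 1.5760 MPa

1.5760


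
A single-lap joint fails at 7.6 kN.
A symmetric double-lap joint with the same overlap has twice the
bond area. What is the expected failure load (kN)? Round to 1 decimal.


Double-lap load = 2 * 7.6 = 15.2 kN

15.2


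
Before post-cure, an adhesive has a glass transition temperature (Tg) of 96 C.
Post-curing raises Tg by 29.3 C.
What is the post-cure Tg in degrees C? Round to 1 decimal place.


Tg_post = Tg_base + delta_Tg
= 96 + 29.3
= 125.3 C

125.3


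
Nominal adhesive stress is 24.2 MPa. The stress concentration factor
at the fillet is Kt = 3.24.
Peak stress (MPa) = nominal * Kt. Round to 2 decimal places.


Peak = 24.2 * 3.24 = 78.41 MPa

78.41


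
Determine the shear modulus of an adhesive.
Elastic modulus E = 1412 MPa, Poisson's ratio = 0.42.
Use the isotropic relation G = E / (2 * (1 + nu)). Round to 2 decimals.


G = 1412 / (2*(1+0.42)) = 1412 / 2.84
= 497.18 MPa

497.18


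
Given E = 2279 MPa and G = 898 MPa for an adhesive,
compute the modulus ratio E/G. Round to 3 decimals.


E/G ratio = 2279 / 898 = 2.538

2.538


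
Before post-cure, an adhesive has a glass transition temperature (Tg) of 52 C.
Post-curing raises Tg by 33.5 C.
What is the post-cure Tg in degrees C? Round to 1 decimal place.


Tg_post = Tg_base + delta_Tg
= 52 + 33.5
= 85.5 C

85.5


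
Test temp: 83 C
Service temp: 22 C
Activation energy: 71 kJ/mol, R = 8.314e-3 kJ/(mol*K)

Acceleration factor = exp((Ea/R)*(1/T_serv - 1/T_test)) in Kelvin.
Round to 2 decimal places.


AF = exp((71/0.008314)*(1/295.15 - 1/356.15))
= 141.98

141.98


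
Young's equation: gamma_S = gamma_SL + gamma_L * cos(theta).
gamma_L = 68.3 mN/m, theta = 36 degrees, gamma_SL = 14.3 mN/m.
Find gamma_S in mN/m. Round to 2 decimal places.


cos(36 deg) = 0.809017
gamma_S = 14.3 + 68.3 * 0.809017
= 69.56 mN/m

69.56


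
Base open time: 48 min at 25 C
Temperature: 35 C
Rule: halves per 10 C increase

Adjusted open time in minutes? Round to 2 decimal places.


Acceleration = 2^((35-25)/10) = 2.0000
Open time = 48 / 2.0000 = 24.00 min

24.00


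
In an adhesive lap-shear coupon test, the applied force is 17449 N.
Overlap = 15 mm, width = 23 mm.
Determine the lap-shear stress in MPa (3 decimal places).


stress = F / (overlap * width)
= 17449 / (15 * 23)
= 50.577 MPa

50.577


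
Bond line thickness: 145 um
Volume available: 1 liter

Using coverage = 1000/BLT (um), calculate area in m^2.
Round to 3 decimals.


1 L = 1e6 mm^3, thickness = 145 um = 0.145 mm
Area = 1e6 / 0.145 mm^2 = (1e6 / 0.145) / 1e6 m^2 = 1000 / 145 m^2
= 6.897 m^2

6.897


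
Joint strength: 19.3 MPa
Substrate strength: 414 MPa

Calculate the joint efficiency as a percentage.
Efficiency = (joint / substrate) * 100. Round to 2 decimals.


Efficiency = (19.3 / 414) * 100 = 4.66%

4.66


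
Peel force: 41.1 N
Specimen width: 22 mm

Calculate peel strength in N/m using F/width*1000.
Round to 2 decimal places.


Peel strength = 41.1 / 22 * 1000 = 1868.18 N/m

1868.18


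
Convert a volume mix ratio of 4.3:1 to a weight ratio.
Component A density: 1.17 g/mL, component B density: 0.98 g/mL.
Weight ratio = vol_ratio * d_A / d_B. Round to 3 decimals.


= 4.3 * 1.17 / 0.98 = 5.134

5.134


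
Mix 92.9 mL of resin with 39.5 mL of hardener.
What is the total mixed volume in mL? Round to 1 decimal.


Total = 92.9 + 39.5 = 132.4 mL

132.4


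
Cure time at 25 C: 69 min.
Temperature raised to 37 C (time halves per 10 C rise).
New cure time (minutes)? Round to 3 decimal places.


Acceleration factor = 2^(12/10) = 2.2974
New time = 69 / 2.2974 = 30.034 min

30.034


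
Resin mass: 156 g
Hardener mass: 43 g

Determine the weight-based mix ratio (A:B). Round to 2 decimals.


Ratio = 156 / 43 = 3.63

3.63


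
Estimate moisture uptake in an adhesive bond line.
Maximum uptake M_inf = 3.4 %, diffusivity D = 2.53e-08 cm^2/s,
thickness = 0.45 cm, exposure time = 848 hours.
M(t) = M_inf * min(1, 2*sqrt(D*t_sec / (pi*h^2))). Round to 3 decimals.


Convert time: 848 h = 3052800 s
ratio = min(1, 2*sqrt(2.53e-08*3052800/(pi*0.45^2)))
= 0.696870
M(t) = 3.4 * 0.696870 = 2.369%

2.369


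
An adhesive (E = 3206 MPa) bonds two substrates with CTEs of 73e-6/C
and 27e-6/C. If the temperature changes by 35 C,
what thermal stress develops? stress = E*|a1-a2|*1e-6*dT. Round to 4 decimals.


Stress = 3206 * |73 - 27| * 1e-6 * 35
= 5.1617 MPa

5.1617


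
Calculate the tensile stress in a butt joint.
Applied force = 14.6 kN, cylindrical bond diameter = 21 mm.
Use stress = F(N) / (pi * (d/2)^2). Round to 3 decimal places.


A = pi * 10.5^2 = 346.3606 mm^2
sigma = 14600.0 / 346.3606 = 42.153 MPa

42.153


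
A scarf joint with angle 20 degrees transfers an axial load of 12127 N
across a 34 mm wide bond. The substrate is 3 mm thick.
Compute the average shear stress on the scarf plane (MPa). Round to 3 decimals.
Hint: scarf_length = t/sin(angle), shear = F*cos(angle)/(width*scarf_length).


scarf_length = 3 / sin(20 deg) = 8.7714 mm
cos(20 deg) = 0.939693
shear stress = 12127 * 0.939693 / (34 * 8.7714)
= 38.211 MPa

38.211


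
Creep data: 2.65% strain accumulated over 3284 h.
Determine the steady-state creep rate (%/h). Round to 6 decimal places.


Rate = 2.65 / 3284 = 0.000807 %/h

0.000807


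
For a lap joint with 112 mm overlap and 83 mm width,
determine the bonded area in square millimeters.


Area = 112 * 83 = 9296 mm^2

9296


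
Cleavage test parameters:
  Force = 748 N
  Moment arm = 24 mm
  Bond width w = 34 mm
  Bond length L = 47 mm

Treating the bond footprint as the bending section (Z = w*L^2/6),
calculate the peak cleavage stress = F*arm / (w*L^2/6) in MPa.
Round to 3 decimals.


M = 748 * 24 = 17952 N*mm
Z = 34 * 47^2 / 6 = 75106 / 6 mm^3
sigma = M / Z = 6 * 17952 / 75106 = 107712 / 75106
= 1.434 MPa

1.434


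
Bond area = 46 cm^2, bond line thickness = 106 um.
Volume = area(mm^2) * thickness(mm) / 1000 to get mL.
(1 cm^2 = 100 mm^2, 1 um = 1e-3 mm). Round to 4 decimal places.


area_mm2 = 46 * 100 = 4600
blt_mm = 106 * 1e-3 = 0.106
vol_mm3 = 4600 * 0.106 = 487.6
vol_mL = 487.6 / 1000 = 0.4876 mL

0.4876


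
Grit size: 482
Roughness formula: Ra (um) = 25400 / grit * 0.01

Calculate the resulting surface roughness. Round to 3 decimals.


Ra = 25400 / 482 * 0.01
= 0.527 um

0.527


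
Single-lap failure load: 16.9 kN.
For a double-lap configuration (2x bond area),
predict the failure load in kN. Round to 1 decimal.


Failure load = 16.9 * 2 = 33.8 kN

33.8


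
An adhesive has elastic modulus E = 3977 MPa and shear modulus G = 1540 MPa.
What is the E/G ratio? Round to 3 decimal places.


E/G = 3977 / 1540 = 2.582

2.582


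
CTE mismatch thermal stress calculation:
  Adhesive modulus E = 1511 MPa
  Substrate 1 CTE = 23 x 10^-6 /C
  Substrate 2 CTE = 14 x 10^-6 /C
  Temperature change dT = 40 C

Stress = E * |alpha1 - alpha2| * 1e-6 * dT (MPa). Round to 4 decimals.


delta_alpha = |23 - 14| = 9 x 10^-6/C
Stress = 1511 * 9e-6 * 40
= 0.5440 MPa

0.5440


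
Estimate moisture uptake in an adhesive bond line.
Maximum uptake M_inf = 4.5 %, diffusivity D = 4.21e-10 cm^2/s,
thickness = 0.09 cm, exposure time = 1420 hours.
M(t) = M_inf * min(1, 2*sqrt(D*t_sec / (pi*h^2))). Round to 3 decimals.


Convert time: 1420 h = 5112000 s
ratio = min(1, 2*sqrt(4.21e-10*5112000/(pi*0.09^2)))
= 0.581633
M(t) = 4.5 * 0.581633 = 2.617%

2.617


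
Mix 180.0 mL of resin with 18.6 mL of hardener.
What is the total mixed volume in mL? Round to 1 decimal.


Total = 180.0 + 18.6 = 198.6 mL

198.6


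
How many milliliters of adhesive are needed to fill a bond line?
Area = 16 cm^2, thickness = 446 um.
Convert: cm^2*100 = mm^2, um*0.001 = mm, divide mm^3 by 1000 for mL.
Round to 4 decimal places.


= (16 * 100) * (446 * 0.001) / 1000
= 0.7136 mL

0.7136


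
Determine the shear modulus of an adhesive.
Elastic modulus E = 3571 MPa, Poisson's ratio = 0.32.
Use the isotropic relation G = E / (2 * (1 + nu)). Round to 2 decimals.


G = 3571 / (2*(1+0.32)) = 3571 / 2.64
= 1352.65 MPa

1352.65


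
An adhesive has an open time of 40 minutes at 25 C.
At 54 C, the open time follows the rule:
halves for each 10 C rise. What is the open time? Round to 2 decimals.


Factor = 2^((54-25)/10) = 7.4643
Open time = 40 / 7.4643 = 5.36 min

5.36


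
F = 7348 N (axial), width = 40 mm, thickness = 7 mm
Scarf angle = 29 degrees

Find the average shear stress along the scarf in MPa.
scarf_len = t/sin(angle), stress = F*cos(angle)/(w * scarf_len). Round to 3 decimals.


scarf_len = 7/sin(29 deg) = 14.4387
cos(29 deg) = 0.874620
stress = 7348*0.874620/(40*14.4387) = 11.128 MPa

11.128


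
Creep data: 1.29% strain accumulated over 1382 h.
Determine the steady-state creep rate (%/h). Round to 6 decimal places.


Rate = 1.29 / 1382 = 0.000933 %/h

0.000933


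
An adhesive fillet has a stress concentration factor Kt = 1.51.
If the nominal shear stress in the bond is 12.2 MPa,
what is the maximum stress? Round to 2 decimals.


Max stress = 12.2 * 1.51 = 18.42 MPa

18.42


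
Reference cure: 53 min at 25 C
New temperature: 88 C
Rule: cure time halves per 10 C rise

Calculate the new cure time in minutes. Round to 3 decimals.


factor = 2^((88-25)/10) = 78.7932
t_new = 53 / 78.7932 = 0.673 min

0.673


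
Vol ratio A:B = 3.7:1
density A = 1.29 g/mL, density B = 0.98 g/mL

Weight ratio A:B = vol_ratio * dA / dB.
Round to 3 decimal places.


Weight ratio = 3.7 * 1.29 / 0.98
= 4.870

4.870


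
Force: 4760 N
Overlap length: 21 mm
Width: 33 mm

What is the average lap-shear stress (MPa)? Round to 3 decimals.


Average shear stress = F / (overlap * width)
= 4760 / (21 * 33)
= 6.869 MPa

6.869


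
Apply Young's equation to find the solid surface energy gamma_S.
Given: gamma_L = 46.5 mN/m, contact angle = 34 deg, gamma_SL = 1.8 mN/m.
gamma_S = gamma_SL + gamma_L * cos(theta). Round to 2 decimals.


theta_rad = 34 * pi/180 = 0.593412
gamma_S = 1.8 + 46.5 * cos(0.593412)
= 40.35 mN/m

40.35


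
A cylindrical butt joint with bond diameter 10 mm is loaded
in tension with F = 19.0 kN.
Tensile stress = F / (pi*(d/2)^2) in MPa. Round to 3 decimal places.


Area = pi * (10/2)^2 = 78.5398 mm^2
Stress = 19.0*1000 / 78.5398
= 241.916 MPa

241.916


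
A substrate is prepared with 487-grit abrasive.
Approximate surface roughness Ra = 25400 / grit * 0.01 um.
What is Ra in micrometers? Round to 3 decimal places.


Ra = 25400 / 487 * 0.01 = 0.522 um

0.522


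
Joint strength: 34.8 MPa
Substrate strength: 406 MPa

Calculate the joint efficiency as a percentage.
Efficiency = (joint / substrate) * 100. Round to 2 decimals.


Efficiency = (34.8 / 406) * 100 = 8.57%

8.57


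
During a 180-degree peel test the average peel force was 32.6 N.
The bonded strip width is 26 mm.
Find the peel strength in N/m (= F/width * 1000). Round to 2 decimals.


Peel strength = F/width * 1000
= 32.6 / 26 * 1000
= 1253.85 N/m

1253.85


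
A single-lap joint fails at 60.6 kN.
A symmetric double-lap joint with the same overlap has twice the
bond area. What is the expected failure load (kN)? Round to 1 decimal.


Double-lap load = 2 * 60.6 = 121.2 kN

121.2


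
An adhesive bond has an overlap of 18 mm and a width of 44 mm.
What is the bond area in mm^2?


Bond area = overlap * width
= 18 * 44
= 792 mm^2

792


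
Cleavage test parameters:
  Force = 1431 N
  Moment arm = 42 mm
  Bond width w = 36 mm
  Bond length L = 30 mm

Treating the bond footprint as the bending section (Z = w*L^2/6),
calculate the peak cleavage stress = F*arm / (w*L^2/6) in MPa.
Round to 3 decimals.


M = 1431 * 42 = 60102 N*mm
Z = 36 * 30^2 / 6 = 32400 / 6 mm^3
sigma = M / Z = 6 * 60102 / 32400 = 360612 / 32400
= 11.130 MPa

11.130


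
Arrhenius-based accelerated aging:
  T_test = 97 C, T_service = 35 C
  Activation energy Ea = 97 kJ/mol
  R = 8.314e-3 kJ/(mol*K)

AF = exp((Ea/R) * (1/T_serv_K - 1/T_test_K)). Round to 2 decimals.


T_test_K = 370.15, T_serv_K = 308.15
AF = exp((97/8.314e-3) * (1/308.15 - 1/370.15))
= 567.83

567.83


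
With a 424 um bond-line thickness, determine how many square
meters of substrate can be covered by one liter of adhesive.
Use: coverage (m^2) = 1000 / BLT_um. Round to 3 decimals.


Coverage = 1000 / 424 = 2.358 m^2

2.358


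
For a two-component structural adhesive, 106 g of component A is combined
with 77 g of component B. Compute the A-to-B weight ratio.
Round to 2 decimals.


Weight ratio A:B = 106 / 77
= 1.38

1.38


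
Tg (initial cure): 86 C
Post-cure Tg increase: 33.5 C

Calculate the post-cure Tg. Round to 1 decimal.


Post-cure Tg = 86 + 33.5 = 119.5 C

119.5


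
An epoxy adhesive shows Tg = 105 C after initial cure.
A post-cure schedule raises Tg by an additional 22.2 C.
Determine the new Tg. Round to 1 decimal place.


New Tg = 105 + 22.2
= 127.2 C

127.2


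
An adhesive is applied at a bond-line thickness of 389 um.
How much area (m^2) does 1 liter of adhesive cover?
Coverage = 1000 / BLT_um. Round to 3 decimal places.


Coverage = 1000 / 389 = 2.571 m^2

2.571


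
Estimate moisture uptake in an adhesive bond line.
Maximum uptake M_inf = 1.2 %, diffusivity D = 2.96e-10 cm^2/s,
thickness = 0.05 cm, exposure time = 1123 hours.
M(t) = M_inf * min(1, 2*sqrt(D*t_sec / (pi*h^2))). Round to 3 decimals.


Convert time: 1123 h = 4042800 s
ratio = min(1, 2*sqrt(2.96e-10*4042800/(pi*0.05^2)))
= 0.780678
M(t) = 1.2 * 0.780678 = 0.937%

0.937


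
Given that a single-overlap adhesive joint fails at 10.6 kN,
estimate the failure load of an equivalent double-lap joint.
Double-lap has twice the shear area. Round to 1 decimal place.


Double-lap factor = 2
Expected load = 10.6 * 2 = 21.2 kN

21.2


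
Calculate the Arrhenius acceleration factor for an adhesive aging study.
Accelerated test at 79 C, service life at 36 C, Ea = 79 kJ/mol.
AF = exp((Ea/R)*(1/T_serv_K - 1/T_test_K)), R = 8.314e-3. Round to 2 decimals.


T_test = 352.15 K, T_serv = 309.15 K
Ea/R = 79 / 0.008314 = 9502.04
AF = exp(9502.04 * (1/309.15 - 1/352.15))
= 42.65

42.65


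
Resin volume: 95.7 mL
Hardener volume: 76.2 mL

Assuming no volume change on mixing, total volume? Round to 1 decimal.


V_total = 95.7 + 76.2 = 171.9 mL

171.9


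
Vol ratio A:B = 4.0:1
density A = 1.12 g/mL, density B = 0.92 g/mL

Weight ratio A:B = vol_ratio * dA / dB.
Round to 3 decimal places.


Weight ratio = 4.0 * 1.12 / 0.92
= 4.870

4.870


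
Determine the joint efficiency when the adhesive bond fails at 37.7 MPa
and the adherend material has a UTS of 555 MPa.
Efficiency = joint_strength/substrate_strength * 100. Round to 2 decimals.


Joint efficiency = 37.7 / 555 * 100
= 6.79%

6.79


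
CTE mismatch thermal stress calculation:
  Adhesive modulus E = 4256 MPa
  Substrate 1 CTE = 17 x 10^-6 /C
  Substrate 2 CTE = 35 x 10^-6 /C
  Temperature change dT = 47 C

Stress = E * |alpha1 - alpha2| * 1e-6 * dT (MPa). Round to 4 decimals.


delta_alpha = |17 - 35| = 18 x 10^-6/C
Stress = 4256 * 18e-6 * 47
= 3.6006 MPa

3.6006


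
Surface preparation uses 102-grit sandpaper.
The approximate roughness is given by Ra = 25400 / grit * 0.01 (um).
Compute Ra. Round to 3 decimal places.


Ra = 25400 / 102 * 0.01
= 254 / 102
= 2.490 um

2.490


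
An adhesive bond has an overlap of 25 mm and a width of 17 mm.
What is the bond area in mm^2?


Bond area = overlap * width
= 25 * 17
= 425 mm^2

425


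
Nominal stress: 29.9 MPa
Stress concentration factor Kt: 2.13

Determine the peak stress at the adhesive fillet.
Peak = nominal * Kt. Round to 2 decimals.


Peak stress = 29.9 * 2.13
= 63.69 MPa

63.69


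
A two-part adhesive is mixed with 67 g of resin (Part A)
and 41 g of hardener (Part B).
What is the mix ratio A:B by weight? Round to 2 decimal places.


Mix ratio = mass_A / mass_B
= 67 / 41
= 1.63

1.63


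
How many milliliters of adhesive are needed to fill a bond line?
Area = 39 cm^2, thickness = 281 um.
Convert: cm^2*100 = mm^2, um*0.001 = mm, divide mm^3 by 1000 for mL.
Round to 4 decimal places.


= (39 * 100) * (281 * 0.001) / 1000
= 1.0959 mL

1.0959


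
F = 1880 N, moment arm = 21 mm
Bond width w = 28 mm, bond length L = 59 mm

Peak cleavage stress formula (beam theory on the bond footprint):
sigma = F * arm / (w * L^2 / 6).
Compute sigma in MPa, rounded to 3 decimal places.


sigma = (1880 * 21) / (28 * 3481 / 6)
= 39480 * 6 / 97468
= 236880 / 97468
= 2.430 MPa

2.430


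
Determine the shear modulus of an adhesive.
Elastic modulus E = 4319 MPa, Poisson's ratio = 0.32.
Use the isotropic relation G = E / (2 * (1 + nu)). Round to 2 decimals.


G = 4319 / (2*(1+0.32)) = 4319 / 2.64
= 1635.98 MPa

1635.98


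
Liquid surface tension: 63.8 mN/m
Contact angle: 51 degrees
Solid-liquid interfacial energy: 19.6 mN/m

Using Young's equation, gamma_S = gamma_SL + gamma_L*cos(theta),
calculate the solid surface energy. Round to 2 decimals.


gamma_S = 19.6 + 63.8 * cos(51)
= 59.75 mN/m

59.75


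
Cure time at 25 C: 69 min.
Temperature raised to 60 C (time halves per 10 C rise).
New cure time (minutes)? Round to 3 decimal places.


Acceleration factor = 2^(35/10) = 11.3137
New time = 69 / 11.3137 = 6.099 min

6.099


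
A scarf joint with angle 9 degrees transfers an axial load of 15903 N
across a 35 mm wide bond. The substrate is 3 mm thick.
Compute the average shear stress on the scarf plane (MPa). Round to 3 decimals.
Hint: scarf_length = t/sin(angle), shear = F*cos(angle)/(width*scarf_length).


scarf_length = 3 / sin(9 deg) = 19.1774 mm
cos(9 deg) = 0.987688
shear stress = 15903 * 0.987688 / (35 * 19.1774)
= 23.401 MPa

23.401


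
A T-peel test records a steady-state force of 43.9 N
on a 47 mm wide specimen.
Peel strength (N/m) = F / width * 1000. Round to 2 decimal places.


Peel strength = 43.9 / 47 * 1000
= 934.04 N/m

934.04


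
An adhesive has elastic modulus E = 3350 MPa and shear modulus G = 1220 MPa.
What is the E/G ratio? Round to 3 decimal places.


E/G = 3350 / 1220 = 2.746

2.746


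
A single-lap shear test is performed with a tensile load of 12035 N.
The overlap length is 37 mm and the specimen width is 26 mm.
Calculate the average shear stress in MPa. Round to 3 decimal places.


Shear stress = F / (overlap * width)
= 12035 / (37 * 26)
= 12035 / 962
= 12.510 MPa

12.510


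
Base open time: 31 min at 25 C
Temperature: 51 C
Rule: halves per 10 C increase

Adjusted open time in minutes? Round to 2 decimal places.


Acceleration = 2^((51-25)/10) = 6.0629
Open time = 31 / 6.0629 = 5.11 min

5.11


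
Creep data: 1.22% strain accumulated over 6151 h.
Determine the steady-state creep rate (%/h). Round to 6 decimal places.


Rate = 1.22 / 6151 = 0.000198 %/h

0.000198


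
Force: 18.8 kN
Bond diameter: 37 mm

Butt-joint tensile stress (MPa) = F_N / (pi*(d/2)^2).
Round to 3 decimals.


F_N = 18.8 * 1000 = 18800.0 N
A = pi*(18.5)^2 = 1075.2101 mm^2
stress = 18800.0 / 1075.2101 = 17.485 MPa

17.485


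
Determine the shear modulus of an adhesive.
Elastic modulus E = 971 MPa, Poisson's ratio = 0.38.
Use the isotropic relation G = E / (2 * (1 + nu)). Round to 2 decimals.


G = 971 / (2*(1+0.38)) = 971 / 2.76
= 351.81 MPa

351.81


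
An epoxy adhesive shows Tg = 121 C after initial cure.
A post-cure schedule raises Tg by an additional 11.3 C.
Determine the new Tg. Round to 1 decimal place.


New Tg = 121 + 11.3
= 132.3 C

132.3


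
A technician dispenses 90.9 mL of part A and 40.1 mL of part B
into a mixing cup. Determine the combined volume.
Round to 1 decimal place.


Combined volume = 90.9 + 40.1
= 131.0 mL

131.0


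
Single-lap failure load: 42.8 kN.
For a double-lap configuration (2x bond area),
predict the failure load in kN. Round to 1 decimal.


Failure load = 42.8 * 2 = 85.6 kN

85.6


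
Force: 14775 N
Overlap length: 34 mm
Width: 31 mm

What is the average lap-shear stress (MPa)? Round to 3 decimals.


Average shear stress = F / (overlap * width)
= 14775 / (34 * 31)
= 14.018 MPa

14.018


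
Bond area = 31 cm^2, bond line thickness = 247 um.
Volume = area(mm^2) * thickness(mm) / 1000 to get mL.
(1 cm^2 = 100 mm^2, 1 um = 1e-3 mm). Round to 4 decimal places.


area_mm2 = 31 * 100 = 3100
blt_mm = 247 * 1e-3 = 0.247
vol_mm3 = 3100 * 0.247 = 765.7
vol_mL = 765.7 / 1000 = 0.7657 mL

0.7657


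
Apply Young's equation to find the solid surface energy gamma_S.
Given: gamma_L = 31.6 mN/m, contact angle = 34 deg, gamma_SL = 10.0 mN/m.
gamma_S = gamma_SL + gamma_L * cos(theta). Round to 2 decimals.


theta_rad = 34 * pi/180 = 0.593412
gamma_S = 10.0 + 31.6 * cos(0.593412)
= 36.20 mN/m

36.20


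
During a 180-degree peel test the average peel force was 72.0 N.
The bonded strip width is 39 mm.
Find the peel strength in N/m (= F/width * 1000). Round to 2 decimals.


Peel strength = F/width * 1000
= 72.0 / 39 * 1000
= 1846.15 N/m

1846.15


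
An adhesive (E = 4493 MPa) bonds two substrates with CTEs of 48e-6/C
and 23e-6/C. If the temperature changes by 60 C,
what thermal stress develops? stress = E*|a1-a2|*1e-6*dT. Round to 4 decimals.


Stress = 4493 * |48 - 23| * 1e-6 * 60
= 6.7395 MPa

6.7395


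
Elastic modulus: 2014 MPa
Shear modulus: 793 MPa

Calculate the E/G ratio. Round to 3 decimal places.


E / G = 2014 / 793 = 2.540

2.540


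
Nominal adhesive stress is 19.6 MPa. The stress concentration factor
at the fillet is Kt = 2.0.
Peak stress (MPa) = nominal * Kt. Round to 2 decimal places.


Peak = 19.6 * 2.0 = 39.20 MPa

39.20


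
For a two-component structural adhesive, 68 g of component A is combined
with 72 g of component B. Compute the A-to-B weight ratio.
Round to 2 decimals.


Weight ratio A:B = 68 / 72
= 0.94

0.94


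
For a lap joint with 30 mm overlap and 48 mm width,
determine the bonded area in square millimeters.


Area = 30 * 48 = 1440 mm^2

1440


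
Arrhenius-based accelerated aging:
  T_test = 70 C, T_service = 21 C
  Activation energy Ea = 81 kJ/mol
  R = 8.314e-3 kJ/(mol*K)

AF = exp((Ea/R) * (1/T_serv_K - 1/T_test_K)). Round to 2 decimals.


T_test_K = 343.15, T_serv_K = 294.15
AF = exp((81/8.314e-3) * (1/294.15 - 1/343.15))
= 113.24

113.24


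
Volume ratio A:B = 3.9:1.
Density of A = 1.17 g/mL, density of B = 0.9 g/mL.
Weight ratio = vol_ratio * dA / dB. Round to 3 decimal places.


Wt ratio = 3.9 * 1.17 / 0.9
= 5.070

5.070


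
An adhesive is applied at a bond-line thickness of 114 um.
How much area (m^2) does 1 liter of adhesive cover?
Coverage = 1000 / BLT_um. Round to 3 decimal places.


Coverage = 1000 / 114 = 8.772 m^2

8.772


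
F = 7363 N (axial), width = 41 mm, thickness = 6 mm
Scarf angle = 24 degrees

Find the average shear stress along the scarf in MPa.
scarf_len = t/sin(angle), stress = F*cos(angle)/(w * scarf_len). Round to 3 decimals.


scarf_len = 6/sin(24 deg) = 14.7516
cos(24 deg) = 0.913545
stress = 7363*0.913545/(41*14.7516) = 11.121 MPa

11.121


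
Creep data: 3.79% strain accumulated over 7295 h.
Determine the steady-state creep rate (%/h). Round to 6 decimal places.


Rate = 3.79 / 7295 = 0.000520 %/h

0.000520


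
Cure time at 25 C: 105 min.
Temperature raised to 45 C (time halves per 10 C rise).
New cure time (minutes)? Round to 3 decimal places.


Acceleration factor = 2^(20/10) = 4.0000
New time = 105 / 4.0000 = 26.250 min

26.250


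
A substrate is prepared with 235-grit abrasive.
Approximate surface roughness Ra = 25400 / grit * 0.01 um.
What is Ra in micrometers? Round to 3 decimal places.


Ra = 25400 / 235 * 0.01 = 1.081 um

1.081


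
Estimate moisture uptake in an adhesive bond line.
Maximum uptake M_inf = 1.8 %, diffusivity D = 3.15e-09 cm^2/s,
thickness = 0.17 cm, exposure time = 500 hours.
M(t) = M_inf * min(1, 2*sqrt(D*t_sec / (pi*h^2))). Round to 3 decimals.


Convert time: 500 h = 1800000 s
ratio = min(1, 2*sqrt(3.15e-09*1800000/(pi*0.17^2)))
= 0.499802
M(t) = 1.8 * 0.499802 = 0.900%

0.900


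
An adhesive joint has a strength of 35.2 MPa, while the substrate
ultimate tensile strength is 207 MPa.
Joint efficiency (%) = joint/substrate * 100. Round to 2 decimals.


Efficiency = 35.2 / 207 * 100
= 17.00%

17.00


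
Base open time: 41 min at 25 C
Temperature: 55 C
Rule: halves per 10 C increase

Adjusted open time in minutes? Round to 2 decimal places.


Acceleration = 2^((55-25)/10) = 8.0000
Open time = 41 / 8.0000 = 5.13 min

5.13


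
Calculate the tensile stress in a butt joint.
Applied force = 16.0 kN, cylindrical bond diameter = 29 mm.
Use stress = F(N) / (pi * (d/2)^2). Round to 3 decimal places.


A = pi * 14.5^2 = 660.5199 mm^2
sigma = 16000.0 / 660.5199 = 24.223 MPa

24.223


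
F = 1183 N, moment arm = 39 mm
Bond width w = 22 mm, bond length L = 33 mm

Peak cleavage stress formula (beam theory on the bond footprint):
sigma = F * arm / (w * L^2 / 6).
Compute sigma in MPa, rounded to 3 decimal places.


sigma = (1183 * 39) / (22 * 1089 / 6)
= 46137 * 6 / 23958
= 276822 / 23958
= 11.554 MPa

11.554


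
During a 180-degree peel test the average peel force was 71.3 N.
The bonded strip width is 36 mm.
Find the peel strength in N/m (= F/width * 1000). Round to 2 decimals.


Peel strength = F/width * 1000
= 71.3 / 36 * 1000
= 1980.56 N/m

1980.56


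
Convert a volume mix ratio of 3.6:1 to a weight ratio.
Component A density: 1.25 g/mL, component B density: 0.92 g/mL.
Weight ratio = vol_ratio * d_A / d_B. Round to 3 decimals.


= 3.6 * 1.25 / 0.92 = 4.891

4.891


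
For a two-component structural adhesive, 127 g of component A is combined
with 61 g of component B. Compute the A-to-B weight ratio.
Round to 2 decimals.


Weight ratio A:B = 127 / 61
= 2.08

2.08


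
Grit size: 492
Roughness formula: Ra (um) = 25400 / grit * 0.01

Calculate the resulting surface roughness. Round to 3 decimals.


Ra = 25400 / 492 * 0.01
= 0.516 um

0.516


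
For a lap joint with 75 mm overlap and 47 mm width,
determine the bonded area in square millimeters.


Area = 75 * 47 = 3525 mm^2

3525


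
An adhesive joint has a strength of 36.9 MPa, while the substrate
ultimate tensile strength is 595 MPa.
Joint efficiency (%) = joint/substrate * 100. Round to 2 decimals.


Efficiency = 36.9 / 595 * 100
= 6.20%

6.20


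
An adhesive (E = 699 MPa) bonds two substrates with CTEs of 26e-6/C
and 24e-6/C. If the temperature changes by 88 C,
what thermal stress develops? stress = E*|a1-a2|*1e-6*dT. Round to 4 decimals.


Stress = 699 * |26 - 24| * 1e-6 * 88
= 0.1230 MPa

0.1230


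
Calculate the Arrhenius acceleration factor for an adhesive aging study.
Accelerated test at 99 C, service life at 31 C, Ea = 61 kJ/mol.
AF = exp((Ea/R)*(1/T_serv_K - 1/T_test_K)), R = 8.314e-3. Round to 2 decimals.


T_test = 372.15 K, T_serv = 304.15 K
Ea/R = 61 / 0.008314 = 7337.02
AF = exp(7337.02 * (1/304.15 - 1/372.15))
= 82.09

82.09


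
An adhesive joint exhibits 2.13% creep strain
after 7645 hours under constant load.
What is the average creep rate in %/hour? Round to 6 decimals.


Creep rate = strain / time
= 2.13 / 7645
= 0.000279 %/h

0.000279


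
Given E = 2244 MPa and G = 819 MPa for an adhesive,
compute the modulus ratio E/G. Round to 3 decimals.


E/G ratio = 2244 / 819 = 2.740

2.740


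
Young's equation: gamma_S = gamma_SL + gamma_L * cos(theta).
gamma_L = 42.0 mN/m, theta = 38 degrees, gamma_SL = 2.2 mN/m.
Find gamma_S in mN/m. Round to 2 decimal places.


cos(38 deg) = 0.788011
gamma_S = 2.2 + 42.0 * 0.788011
= 35.30 mN/m

35.30


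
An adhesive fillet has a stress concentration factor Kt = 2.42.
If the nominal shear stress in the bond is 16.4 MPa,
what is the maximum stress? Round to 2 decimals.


Max stress = 16.4 * 2.42 = 39.69 MPa

39.69


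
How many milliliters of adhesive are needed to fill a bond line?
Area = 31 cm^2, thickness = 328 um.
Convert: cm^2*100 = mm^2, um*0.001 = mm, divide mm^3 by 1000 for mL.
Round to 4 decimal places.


= (31 * 100) * (328 * 0.001) / 1000
= 1.0168 mL

1.0168


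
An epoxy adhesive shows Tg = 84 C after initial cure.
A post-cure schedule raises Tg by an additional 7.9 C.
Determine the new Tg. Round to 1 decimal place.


New Tg = 84 + 7.9
= 91.9 C

91.9


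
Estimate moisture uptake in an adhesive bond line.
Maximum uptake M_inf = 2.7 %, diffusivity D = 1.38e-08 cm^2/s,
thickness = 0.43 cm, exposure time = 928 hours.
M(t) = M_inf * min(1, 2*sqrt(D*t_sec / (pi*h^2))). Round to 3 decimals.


Convert time: 928 h = 3340800 s
ratio = min(1, 2*sqrt(1.38e-08*3340800/(pi*0.43^2)))
= 0.563445
M(t) = 2.7 * 0.563445 = 1.521%

1.521


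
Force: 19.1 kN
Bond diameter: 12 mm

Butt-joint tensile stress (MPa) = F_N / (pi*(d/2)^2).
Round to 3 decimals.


F_N = 19.1 * 1000 = 19100.0 N
A = pi*(6.0)^2 = 113.0973 mm^2
stress = 19100.0 / 113.0973 = 168.881 MPa

168.881


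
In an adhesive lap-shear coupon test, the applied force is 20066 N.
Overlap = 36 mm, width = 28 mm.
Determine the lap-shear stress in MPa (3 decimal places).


stress = F / (overlap * width)
= 20066 / (36 * 28)
= 19.907 MPa

19.907


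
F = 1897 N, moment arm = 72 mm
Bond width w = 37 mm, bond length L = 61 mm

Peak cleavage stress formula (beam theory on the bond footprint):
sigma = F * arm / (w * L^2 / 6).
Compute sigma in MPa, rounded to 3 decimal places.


sigma = (1897 * 72) / (37 * 3721 / 6)
= 136584 * 6 / 137677
= 819504 / 137677
= 5.952 MPa

5.952


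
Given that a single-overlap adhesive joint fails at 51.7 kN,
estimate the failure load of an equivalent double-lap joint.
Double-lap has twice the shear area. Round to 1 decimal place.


Double-lap factor = 2
Expected load = 51.7 * 2 = 103.4 kN

103.4


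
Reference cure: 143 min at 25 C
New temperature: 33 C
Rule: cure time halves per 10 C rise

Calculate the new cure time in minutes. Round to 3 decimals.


factor = 2^((33-25)/10) = 1.7411
t_new = 143 / 1.7411 = 82.132 min

82.132


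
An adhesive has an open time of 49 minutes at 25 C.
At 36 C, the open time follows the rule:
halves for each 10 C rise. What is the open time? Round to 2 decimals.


Factor = 2^((36-25)/10) = 2.1435
Open time = 49 / 2.1435 = 22.86 min

22.86


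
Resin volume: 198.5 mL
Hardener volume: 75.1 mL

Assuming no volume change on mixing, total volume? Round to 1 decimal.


V_total = 198.5 + 75.1 = 273.6 mL

273.6


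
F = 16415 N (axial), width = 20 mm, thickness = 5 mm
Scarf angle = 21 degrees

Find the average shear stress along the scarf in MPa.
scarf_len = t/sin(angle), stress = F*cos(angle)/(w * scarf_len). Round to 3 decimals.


scarf_len = 5/sin(21 deg) = 13.9521
cos(21 deg) = 0.933580
stress = 16415*0.933580/(20*13.9521) = 54.919 MPa

54.919


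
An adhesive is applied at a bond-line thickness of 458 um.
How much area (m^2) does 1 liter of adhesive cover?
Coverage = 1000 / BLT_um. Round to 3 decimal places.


Coverage = 1000 / 458 = 2.183 m^2

2.183


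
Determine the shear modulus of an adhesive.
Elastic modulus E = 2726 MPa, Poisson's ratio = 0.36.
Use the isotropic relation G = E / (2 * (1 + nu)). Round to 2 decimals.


G = 2726 / (2*(1+0.36)) = 2726 / 2.72
= 1002.21 MPa

1002.21


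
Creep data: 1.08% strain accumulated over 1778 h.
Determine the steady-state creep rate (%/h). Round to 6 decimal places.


Rate = 1.08 / 1778 = 0.000607 %/h

0.000607


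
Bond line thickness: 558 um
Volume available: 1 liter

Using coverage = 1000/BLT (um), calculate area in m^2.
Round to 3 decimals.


1 L = 1e6 mm^3, thickness = 558 um = 0.558 mm
Area = 1e6 / 0.558 mm^2 = (1e6 / 0.558) / 1e6 m^2 = 1000 / 558 m^2
= 1.792 m^2

1.792


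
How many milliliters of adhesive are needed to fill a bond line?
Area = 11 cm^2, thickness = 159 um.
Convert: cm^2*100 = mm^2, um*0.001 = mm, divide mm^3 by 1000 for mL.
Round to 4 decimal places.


= (11 * 100) * (159 * 0.001) / 1000
= 0.1749 mL

0.1749


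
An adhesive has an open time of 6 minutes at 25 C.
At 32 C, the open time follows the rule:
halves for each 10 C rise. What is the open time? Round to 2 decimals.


Factor = 2^((32-25)/10) = 1.6245
Open time = 6 / 1.6245 = 3.69 min

3.69


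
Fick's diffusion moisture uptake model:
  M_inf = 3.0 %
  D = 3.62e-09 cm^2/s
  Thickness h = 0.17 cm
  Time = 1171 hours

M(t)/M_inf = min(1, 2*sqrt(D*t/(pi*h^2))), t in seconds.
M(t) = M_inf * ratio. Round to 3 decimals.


t_sec = 1171 * 3600 = 4215600
ratio = 2*sqrt(3.62e-09*4215600/(pi*0.17^2))
= min(1, 0.819955)
= 0.819955
M(t) = 3.0 * 0.819955 = 2.460 %

2.460


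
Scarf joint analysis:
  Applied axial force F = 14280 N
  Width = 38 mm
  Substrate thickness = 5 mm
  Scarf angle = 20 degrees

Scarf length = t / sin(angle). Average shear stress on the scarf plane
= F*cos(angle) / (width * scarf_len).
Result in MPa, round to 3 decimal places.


Scarf length = 5 / sin(20 deg) = 14.6190 mm
cos(20 deg) = 0.939693
Shear = 14280 * 0.939693 / (38 * 14.6190)
= 24.155 MPa

24.155


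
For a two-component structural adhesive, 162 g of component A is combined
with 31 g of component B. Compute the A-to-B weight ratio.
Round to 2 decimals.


Weight ratio A:B = 162 / 31
= 5.23

5.23
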